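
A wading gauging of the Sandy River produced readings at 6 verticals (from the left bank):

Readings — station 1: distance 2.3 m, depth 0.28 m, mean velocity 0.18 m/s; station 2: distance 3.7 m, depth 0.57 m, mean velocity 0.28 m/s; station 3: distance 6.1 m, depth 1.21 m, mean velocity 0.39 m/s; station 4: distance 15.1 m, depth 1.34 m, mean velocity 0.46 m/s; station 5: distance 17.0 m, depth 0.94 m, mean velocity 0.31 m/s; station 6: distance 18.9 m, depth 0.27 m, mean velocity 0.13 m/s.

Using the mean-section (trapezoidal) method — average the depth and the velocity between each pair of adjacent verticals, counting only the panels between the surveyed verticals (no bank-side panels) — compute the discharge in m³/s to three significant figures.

Panel 1-2: Δb = 1.4 m, d̄ = (0.28+0.57)/2 = 0.425, v̄ = (0.18+0.28)/2 = 0.23 → q = 1.4×0.425×0.23 = 0.1369 m³/s
Panel 2-3: Δb = 2.4 m, d̄ = (0.57+1.21)/2 = 0.89, v̄ = (0.28+0.39)/2 = 0.335 → q = 2.4×0.89×0.335 = 0.7156 m³/s
Panel 3-4: Δb = 9 m, d̄ = (1.21+1.34)/2 = 1.275, v̄ = (0.39+0.46)/2 = 0.425 → q = 9×1.275×0.425 = 4.877 m³/s
Panel 4-5: Δb = 1.9 m, d̄ = (1.34+0.94)/2 = 1.14, v̄ = (0.46+0.31)/2 = 0.385 → q = 1.9×1.14×0.385 = 0.8339 m³/s
Panel 5-6: Δb = 1.9 m, d̄ = (0.94+0.27)/2 = 0.605, v̄ = (0.31+0.13)/2 = 0.22 → q = 1.9×0.605×0.22 = 0.2529 m³/s
Q = Σ q = 6.816 m³/s

6.82 m³/s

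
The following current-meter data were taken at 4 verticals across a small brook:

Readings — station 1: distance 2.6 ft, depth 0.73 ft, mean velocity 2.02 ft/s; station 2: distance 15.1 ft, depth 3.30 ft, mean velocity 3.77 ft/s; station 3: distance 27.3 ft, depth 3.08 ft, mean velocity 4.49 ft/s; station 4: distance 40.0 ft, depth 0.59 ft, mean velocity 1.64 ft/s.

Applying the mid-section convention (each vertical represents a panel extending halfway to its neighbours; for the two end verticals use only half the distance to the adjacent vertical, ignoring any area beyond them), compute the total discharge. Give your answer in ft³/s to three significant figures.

341 ft³/s

w_1 = (15.1 − 2.6)/2 = 6.25 ft; q_1 = 2.02 × 0.73 × 6.25 = 9.216 ft³/s
w_2 = (27.3 − 2.6)/2 = 12.35 ft; q_2 = 3.77 × 3.30 × 12.35 = 153.6 ft³/s
w_3 = (40.0 − 15.1)/2 = 12.45 ft; q_3 = 4.49 × 3.08 × 12.45 = 172.2 ft³/s
w_4 = (40.0 − 27.3)/2 = 6.35 ft; q_4 = 1.64 × 0.59 × 6.35 = 6.144 ft³/s
Q = Σ qᵢ = 341.2 ft³/s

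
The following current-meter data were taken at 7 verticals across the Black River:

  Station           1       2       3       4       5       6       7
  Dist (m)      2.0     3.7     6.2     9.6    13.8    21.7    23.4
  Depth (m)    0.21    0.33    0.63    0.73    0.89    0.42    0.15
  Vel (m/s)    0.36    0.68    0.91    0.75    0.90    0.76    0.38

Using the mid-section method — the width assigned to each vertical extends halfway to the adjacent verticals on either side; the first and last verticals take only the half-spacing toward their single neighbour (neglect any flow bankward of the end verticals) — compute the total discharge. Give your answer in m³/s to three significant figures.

10.7 m³/s

w_1 = (3.7 − 2.0)/2 = 0.85 m; q_1 = 0.36 × 0.21 × 0.85 = 0.06426 m³/s
w_2 = (6.2 − 2.0)/2 = 2.1 m; q_2 = 0.68 × 0.33 × 2.1 = 0.4712 m³/s
w_3 = (9.6 − 3.7)/2 = 2.95 m; q_3 = 0.91 × 0.63 × 2.95 = 1.691 m³/s
w_4 = (13.8 − 6.2)/2 = 3.8 m; q_4 = 0.75 × 0.73 × 3.8 = 2.081 m³/s
w_5 = (21.7 − 9.6)/2 = 6.05 m; q_5 = 0.90 × 0.89 × 6.05 = 4.846 m³/s
w_6 = (23.4 − 13.8)/2 = 4.8 m; q_6 = 0.76 × 0.42 × 4.8 = 1.532 m³/s
w_7 = (23.4 − 21.7)/2 = 0.85 m; q_7 = 0.38 × 0.15 × 0.85 = 0.04845 m³/s
Q = Σ qᵢ = 10.73 m³/s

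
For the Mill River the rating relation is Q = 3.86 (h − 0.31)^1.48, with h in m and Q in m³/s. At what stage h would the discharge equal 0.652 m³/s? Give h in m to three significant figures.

h − h₀ = (Q/C)^(1/b) = (0.652/3.86)^(1/1.48) = 0.3007 m
h = 0.31 + 0.3007 = 0.6107 m

0.611 m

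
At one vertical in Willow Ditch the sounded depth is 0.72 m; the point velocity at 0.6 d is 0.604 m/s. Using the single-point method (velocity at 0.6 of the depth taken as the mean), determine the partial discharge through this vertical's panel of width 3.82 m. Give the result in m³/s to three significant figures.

v̄ = v₀.₆ = 0.604 m/s
q = v̄ × d × w = 0.6040 × 0.72 × 3.82 = 1.661 m³/s

1.66 m³/s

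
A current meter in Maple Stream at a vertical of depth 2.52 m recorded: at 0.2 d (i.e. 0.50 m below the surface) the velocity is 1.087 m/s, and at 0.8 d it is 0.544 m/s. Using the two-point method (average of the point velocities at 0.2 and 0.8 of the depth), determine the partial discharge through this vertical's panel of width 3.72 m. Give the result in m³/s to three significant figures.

7.64 m³/s

v̄ = (1.087 + 0.544) / 2 = 0.8155 m/s
q = v̄ × d × w = 0.8155 × 2.52 × 3.72 = 7.645 m³/s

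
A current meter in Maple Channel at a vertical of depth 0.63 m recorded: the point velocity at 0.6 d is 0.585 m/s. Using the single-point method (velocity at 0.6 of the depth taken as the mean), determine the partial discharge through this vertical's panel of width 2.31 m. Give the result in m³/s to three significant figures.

v̄ = v₀.₆ = 0.585 m/s
q = v̄ × d × w = 0.5850 × 0.63 × 2.31 = 0.8514 m³/s

0.851 m³/s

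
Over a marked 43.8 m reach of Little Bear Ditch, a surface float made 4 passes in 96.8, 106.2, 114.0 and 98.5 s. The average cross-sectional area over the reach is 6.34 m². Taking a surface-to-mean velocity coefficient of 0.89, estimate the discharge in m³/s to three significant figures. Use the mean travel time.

t̄ = (96.8 + 106.2 + 114.0 + 98.5) / 4 = 103.875 s
v_surface = L / t̄ = 43.8 / 103.875 = 0.4217 m/s
v_mean = 0.89 × 0.4217 = 0.3753 m/s
Q = A × v_mean = 6.34 × 0.3753 = 2.379 m³/s

2.38 m³/s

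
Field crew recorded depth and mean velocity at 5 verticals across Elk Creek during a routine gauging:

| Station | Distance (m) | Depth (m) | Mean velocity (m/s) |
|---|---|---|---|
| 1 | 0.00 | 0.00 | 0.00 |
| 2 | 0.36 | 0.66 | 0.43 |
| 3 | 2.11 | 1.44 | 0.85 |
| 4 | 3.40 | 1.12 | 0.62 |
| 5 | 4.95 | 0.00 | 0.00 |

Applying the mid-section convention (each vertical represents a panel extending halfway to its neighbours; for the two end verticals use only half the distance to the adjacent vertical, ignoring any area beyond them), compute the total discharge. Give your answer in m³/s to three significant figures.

3.15 m³/s

w_2 = (2.11 − 0.00)/2 = 1.055 m; q_2 = 0.43 × 0.66 × 1.055 = 0.2994 m³/s
w_3 = (3.40 − 0.36)/2 = 1.52 m; q_3 = 0.85 × 1.44 × 1.52 = 1.860 m³/s
w_4 = (4.95 − 2.11)/2 = 1.42 m; q_4 = 0.62 × 1.12 × 1.42 = 0.9860 m³/s
Stations 1, 5 contribute zero (depth or velocity is 0).
Q = Σ qᵢ = 3.146 m³/s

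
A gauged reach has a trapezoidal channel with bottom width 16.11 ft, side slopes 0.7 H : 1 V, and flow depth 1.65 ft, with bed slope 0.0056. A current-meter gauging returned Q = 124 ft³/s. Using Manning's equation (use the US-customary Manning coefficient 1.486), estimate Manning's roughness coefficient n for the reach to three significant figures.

A = (b + z·y)·y = (16.11 + 0.7×1.65)×1.65 = 28.49 ft²
P = b + 2y√(1+z²) = 16.11 + 2×1.65×√(1+0.7²) = 20.14 ft
R = A/P = 28.49/20.14 = 1.415 ft
n = (1.486/Q)·A·R^(2/3)·S^(1/2) = (1.486/124) × 28.49 × 1.260 × 0.07483 = 0.03219

0.0322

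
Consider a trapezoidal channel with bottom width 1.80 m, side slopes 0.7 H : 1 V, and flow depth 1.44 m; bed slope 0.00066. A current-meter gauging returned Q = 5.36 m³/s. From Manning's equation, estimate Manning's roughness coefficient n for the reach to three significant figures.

A = (b + z·y)·y = (1.80 + 0.7×1.44)×1.44 = 4.044 m²
P = b + 2y√(1+z²) = 1.80 + 2×1.44×√(1+0.7²) = 5.315 m
R = A/P = 4.044/5.315 = 0.7607 m
n = (1/Q)·A·R^(2/3)·S^(1/2) = (1/5.36) × 4.044 × 0.8333 × 0.02569 = 0.01615

0.0162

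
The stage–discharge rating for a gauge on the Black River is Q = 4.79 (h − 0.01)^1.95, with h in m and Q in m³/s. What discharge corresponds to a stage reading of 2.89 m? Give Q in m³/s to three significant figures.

Q = 4.79 × (2.89 − 0.01)^1.95 = 4.79 × 2.88^1.95 = 37.68 m³/s

37.7 m³/s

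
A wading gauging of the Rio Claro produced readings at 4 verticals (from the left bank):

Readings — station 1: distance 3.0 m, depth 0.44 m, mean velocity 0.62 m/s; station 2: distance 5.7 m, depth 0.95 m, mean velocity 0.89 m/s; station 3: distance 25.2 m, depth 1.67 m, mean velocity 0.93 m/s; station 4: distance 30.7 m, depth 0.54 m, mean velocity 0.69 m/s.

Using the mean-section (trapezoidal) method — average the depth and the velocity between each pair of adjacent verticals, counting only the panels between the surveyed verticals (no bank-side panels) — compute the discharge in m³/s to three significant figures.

Panel 1-2: Δb = 2.7 m, d̄ = (0.44+0.95)/2 = 0.695, v̄ = (0.62+0.89)/2 = 0.755 → q = 2.7×0.695×0.755 = 1.417 m³/s
Panel 2-3: Δb = 19.5 m, d̄ = (0.95+1.67)/2 = 1.31, v̄ = (0.89+0.93)/2 = 0.91 → q = 19.5×1.31×0.91 = 23.25 m³/s
Panel 3-4: Δb = 5.5 m, d̄ = (1.67+0.54)/2 = 1.105, v̄ = (0.93+0.69)/2 = 0.81 → q = 5.5×1.105×0.81 = 4.923 m³/s
Q = Σ q = 29.59 m³/s

29.6 m³/s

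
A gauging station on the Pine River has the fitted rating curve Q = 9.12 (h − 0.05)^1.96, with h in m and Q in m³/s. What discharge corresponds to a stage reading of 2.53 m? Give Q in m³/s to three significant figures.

54.1 m³/s

Q = 9.12 × (2.53 − 0.05)^1.96 = 9.12 × 2.48^1.96 = 54.09 m³/s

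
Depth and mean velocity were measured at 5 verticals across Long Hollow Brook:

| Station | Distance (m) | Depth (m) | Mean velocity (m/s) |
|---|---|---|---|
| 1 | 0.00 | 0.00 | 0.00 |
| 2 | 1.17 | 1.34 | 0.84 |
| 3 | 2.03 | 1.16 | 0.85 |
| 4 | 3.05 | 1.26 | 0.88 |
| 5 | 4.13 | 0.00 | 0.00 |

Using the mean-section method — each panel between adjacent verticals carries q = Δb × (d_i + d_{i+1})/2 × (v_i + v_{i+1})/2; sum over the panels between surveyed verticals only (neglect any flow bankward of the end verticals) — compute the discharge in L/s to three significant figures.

2600 L/s

Panel 1-2: Δb = 1.17 m, d̄ = (0.00+1.34)/2 = 0.67, v̄ = (0.00+0.84)/2 = 0.42 → q = 1.17×0.67×0.42 = 0.3292 m³/s
Panel 2-3: Δb = 0.86 m, d̄ = (1.34+1.16)/2 = 1.25, v̄ = (0.84+0.85)/2 = 0.845 → q = 0.86×1.25×0.845 = 0.9084 m³/s
Panel 3-4: Δb = 1.02 m, d̄ = (1.16+1.26)/2 = 1.21, v̄ = (0.85+0.88)/2 = 0.865 → q = 1.02×1.21×0.865 = 1.068 m³/s
Panel 4-5: Δb = 1.08 m, d̄ = (1.26+0.00)/2 = 0.63, v̄ = (0.88+0.00)/2 = 0.44 → q = 1.08×0.63×0.44 = 0.2994 m³/s
Q = Σ q = 2.605 m³/s
= 2.605 × 1000 = 2605 L/s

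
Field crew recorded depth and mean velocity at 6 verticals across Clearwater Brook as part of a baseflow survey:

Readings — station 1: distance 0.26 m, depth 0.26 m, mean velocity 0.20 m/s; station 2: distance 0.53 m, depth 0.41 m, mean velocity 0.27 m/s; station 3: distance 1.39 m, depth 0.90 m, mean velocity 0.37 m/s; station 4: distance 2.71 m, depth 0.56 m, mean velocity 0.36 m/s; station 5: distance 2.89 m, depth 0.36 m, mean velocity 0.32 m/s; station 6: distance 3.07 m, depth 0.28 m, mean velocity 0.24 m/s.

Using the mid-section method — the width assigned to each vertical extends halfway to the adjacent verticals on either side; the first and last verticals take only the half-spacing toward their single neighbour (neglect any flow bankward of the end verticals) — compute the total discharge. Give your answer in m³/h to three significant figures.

w_1 = (0.53 − 0.26)/2 = 0.135 m; q_1 = 0.20 × 0.26 × 0.135 = 0.007020 m³/s
w_2 = (1.39 − 0.26)/2 = 0.565 m; q_2 = 0.27 × 0.41 × 0.565 = 0.06255 m³/s
w_3 = (2.71 − 0.53)/2 = 1.09 m; q_3 = 0.37 × 0.90 × 1.09 = 0.3630 m³/s
w_4 = (2.89 − 1.39)/2 = 0.75 m; q_4 = 0.36 × 0.56 × 0.75 = 0.1512 m³/s
w_5 = (3.07 − 2.71)/2 = 0.18 m; q_5 = 0.32 × 0.36 × 0.18 = 0.02074 m³/s
w_6 = (3.07 − 2.89)/2 = 0.09 m; q_6 = 0.24 × 0.28 × 0.09 = 0.006048 m³/s
Q = Σ qᵢ = 0.6105 m³/s
= 0.6105 × 3600 = 2198 m³/h

2200 m³/h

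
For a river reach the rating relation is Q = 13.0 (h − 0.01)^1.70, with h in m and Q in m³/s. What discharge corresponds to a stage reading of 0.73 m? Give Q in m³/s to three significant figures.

Q = 13.0 × (0.73 − 0.01)^1.70 = 13.0 × 0.72^1.70 = 7.437 m³/s

7.44 m³/s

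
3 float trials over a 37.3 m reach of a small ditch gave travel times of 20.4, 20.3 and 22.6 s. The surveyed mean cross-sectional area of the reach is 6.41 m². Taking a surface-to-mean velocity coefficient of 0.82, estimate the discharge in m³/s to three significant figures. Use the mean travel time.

9.29 m³/s

t̄ = (20.4 + 20.3 + 22.6) / 3 = 21.1 s
v_surface = L / t̄ = 37.3 / 21.1 = 1.768 m/s
v_mean = 0.82 × 1.768 = 1.450 m/s
Q = A × v_mean = 6.41 × 1.450 = 9.292 m³/s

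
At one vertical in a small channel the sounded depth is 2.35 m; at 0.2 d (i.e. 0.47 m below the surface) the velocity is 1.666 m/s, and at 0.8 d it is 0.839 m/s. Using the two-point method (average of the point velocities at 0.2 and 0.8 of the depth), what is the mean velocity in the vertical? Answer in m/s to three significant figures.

1.25 m/s

v̄ = (1.666 + 0.839) / 2 = 1.253 m/s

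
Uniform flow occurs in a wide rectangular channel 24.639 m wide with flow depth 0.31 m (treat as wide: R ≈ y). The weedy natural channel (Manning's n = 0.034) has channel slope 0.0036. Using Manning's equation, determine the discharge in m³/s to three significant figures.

A = b·y = 24.639 × 0.31 = 7.638 m²
Wide channel: R ≈ y = 0.31 m
Q = (1/n)·A·R^(2/3)·S^(1/2) = (1/0.034) × 7.638 × 0.3100^(2/3) × 0.0036^(1/2) = 6.174 m³/s

6.17 m³/s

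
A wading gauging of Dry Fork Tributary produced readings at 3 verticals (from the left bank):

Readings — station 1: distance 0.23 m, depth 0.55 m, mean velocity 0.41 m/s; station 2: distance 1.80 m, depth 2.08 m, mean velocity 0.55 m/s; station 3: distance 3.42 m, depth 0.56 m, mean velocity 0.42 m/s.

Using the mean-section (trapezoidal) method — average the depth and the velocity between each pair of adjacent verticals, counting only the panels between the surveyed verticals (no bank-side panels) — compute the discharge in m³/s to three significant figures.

2.03 m³/s

Panel 1-2: Δb = 1.57 m, d̄ = (0.55+2.08)/2 = 1.315, v̄ = (0.41+0.55)/2 = 0.48 → q = 1.57×1.315×0.48 = 0.9910 m³/s
Panel 2-3: Δb = 1.62 m, d̄ = (2.08+0.56)/2 = 1.32, v̄ = (0.55+0.42)/2 = 0.485 → q = 1.62×1.32×0.485 = 1.037 m³/s
Q = Σ q = 2.028 m³/s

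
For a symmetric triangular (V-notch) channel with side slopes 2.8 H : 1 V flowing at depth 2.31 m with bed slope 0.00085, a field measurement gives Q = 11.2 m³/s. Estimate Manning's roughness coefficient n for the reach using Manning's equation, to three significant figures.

A = z·y² = 2.8×2.31² = 14.94 m²
P = 2y√(1+z²) = 2×2.31×√(1+2.8²) = 13.74 m
R = A/P = 14.94/13.74 = 1.088 m
n = (1/Q)·A·R^(2/3)·S^(1/2) = (1/11.2) × 14.94 × 1.058 × 0.02915 = 0.04114

0.0411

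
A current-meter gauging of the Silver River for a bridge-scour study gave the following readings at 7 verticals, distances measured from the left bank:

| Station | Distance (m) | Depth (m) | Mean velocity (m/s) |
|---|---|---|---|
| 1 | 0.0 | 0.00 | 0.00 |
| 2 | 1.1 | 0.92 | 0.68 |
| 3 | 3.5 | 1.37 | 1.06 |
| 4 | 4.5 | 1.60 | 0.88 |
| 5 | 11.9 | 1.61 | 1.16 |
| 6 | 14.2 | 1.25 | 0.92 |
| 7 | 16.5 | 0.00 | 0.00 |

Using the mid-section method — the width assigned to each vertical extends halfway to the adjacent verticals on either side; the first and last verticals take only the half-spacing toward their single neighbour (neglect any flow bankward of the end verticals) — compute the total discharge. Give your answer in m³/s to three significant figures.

w_2 = (3.5 − 0.0)/2 = 1.75 m; q_2 = 0.68 × 0.92 × 1.75 = 1.095 m³/s
w_3 = (4.5 − 1.1)/2 = 1.7 m; q_3 = 1.06 × 1.37 × 1.7 = 2.469 m³/s
w_4 = (11.9 − 3.5)/2 = 4.2 m; q_4 = 0.88 × 1.60 × 4.2 = 5.914 m³/s
w_5 = (14.2 − 4.5)/2 = 4.85 m; q_5 = 1.16 × 1.61 × 4.85 = 9.058 m³/s
w_6 = (16.5 − 11.9)/2 = 2.3 m; q_6 = 0.92 × 1.25 × 2.3 = 2.645 m³/s
Stations 1, 7 contribute zero (depth or velocity is 0).
Q = Σ qᵢ = 21.18 m³/s

21.2 m³/s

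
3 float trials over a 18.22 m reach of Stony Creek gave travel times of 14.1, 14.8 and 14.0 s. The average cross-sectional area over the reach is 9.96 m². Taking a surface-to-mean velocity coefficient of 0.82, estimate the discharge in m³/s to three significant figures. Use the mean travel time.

t̄ = (14.1 + 14.8 + 14.0) / 3 = 14.3 s
v_surface = L / t̄ = 18.22 / 14.3 = 1.274 m/s
v_mean = 0.82 × 1.274 = 1.045 m/s
Q = A × v_mean = 9.96 × 1.045 = 10.41 m³/s

10.4 m³/s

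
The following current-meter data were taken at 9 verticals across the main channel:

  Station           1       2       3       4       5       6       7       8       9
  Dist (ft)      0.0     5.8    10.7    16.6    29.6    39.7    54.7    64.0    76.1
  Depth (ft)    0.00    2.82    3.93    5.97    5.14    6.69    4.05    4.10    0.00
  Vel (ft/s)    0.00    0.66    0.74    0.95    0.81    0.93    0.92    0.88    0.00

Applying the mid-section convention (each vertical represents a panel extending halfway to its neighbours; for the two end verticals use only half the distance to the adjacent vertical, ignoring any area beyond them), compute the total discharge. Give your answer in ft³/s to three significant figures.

w_2 = (10.7 − 0.0)/2 = 5.35 ft; q_2 = 0.66 × 2.82 × 5.35 = 9.957 ft³/s
w_3 = (16.6 − 5.8)/2 = 5.4 ft; q_3 = 0.74 × 3.93 × 5.4 = 15.70 ft³/s
w_4 = (29.6 − 10.7)/2 = 9.45 ft; q_4 = 0.95 × 5.97 × 9.45 = 53.60 ft³/s
w_5 = (39.7 − 16.6)/2 = 11.55 ft; q_5 = 0.81 × 5.14 × 11.55 = 48.09 ft³/s
w_6 = (54.7 − 29.6)/2 = 12.55 ft; q_6 = 0.93 × 6.69 × 12.55 = 78.08 ft³/s
w_7 = (64.0 − 39.7)/2 = 12.15 ft; q_7 = 0.92 × 4.05 × 12.15 = 45.27 ft³/s
w_8 = (76.1 − 54.7)/2 = 10.7 ft; q_8 = 0.88 × 4.10 × 10.7 = 38.61 ft³/s
Stations 1, 9 contribute zero (depth or velocity is 0).
Q = Σ qᵢ = 289.3 ft³/s

289 ft³/s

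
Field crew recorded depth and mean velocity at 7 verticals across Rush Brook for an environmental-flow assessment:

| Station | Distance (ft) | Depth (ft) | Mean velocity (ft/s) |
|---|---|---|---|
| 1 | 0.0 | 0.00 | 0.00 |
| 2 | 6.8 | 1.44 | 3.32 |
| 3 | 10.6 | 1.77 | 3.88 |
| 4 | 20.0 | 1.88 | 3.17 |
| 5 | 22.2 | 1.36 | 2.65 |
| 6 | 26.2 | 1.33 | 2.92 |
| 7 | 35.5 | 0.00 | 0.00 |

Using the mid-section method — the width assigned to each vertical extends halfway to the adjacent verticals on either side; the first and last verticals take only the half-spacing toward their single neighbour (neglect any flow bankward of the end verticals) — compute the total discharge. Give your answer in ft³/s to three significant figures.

142 ft³/s

w_2 = (10.6 − 0.0)/2 = 5.3 ft; q_2 = 3.32 × 1.44 × 5.3 = 25.34 ft³/s
w_3 = (20.0 − 6.8)/2 = 6.6 ft; q_3 = 3.88 × 1.77 × 6.6 = 45.33 ft³/s
w_4 = (22.2 − 10.6)/2 = 5.8 ft; q_4 = 3.17 × 1.88 × 5.8 = 34.57 ft³/s
w_5 = (26.2 − 20.0)/2 = 3.1 ft; q_5 = 2.65 × 1.36 × 3.1 = 11.17 ft³/s
w_6 = (35.5 − 22.2)/2 = 6.65 ft; q_6 = 2.92 × 1.33 × 6.65 = 25.83 ft³/s
Stations 1, 7 contribute zero (depth or velocity is 0).
Q = Σ qᵢ = 142.2 ft³/s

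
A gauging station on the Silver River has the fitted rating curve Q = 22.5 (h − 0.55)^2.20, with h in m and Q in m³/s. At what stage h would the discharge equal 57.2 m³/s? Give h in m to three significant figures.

2.08 m

h − h₀ = (Q/C)^(1/b) = (57.2/22.5)^(1/2.20) = 1.528 m
h = 0.55 + 1.528 = 2.078 m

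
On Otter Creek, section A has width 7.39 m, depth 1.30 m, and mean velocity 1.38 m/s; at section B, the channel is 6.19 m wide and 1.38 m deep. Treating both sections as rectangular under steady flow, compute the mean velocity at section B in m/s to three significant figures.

Q = A₁V₁ = (7.39×1.30) × 1.38 = 13.26 m³/s
A₂ = 6.19 × 1.38 = 8.542 m²
V₂ = Q/A₂ = 13.26/8.542 = 1.552 m/s

1.55 m/s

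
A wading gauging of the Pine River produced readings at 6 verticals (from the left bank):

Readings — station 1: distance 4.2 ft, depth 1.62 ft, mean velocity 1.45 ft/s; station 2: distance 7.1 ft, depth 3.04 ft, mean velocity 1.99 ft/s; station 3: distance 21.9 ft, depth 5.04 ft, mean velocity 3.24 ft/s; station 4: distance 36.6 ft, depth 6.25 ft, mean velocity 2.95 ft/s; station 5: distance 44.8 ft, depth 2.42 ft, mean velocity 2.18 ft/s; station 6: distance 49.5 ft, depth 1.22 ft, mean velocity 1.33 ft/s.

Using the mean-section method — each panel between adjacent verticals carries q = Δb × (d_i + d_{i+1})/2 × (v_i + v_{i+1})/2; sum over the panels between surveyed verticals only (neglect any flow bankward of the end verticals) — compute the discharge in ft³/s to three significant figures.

Panel 1-2: Δb = 2.9 ft, d̄ = (1.62+3.04)/2 = 2.33, v̄ = (1.45+1.99)/2 = 1.72 → q = 2.9×2.33×1.72 = 11.62 ft³/s
Panel 2-3: Δb = 14.8 ft, d̄ = (3.04+5.04)/2 = 4.04, v̄ = (1.99+3.24)/2 = 2.615 → q = 14.8×4.04×2.615 = 156.4 ft³/s
Panel 3-4: Δb = 14.7 ft, d̄ = (5.04+6.25)/2 = 5.645, v̄ = (3.24+2.95)/2 = 3.095 → q = 14.7×5.645×3.095 = 256.8 ft³/s
Panel 4-5: Δb = 8.2 ft, d̄ = (6.25+2.42)/2 = 4.335, v̄ = (2.95+2.18)/2 = 2.565 → q = 8.2×4.335×2.565 = 91.18 ft³/s
Panel 5-6: Δb = 4.7 ft, d̄ = (2.42+1.22)/2 = 1.82, v̄ = (2.18+1.33)/2 = 1.755 → q = 4.7×1.82×1.755 = 15.01 ft³/s
Q = Σ q = 531.0 ft³/s

531 ft³/s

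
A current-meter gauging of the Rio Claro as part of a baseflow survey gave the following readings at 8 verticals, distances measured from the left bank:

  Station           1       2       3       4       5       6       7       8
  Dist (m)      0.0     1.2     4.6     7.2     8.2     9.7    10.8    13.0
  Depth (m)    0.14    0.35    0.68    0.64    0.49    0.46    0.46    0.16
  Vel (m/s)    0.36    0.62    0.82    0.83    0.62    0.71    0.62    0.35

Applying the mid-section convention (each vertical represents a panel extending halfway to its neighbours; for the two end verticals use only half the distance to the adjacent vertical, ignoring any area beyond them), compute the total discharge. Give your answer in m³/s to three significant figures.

4.49 m³/s

w_1 = (1.2 − 0.0)/2 = 0.6 m; q_1 = 0.36 × 0.14 × 0.6 = 0.03024 m³/s
w_2 = (4.6 − 0.0)/2 = 2.3 m; q_2 = 0.62 × 0.35 × 2.3 = 0.4991 m³/s
w_3 = (7.2 − 1.2)/2 = 3 m; q_3 = 0.82 × 0.68 × 3 = 1.673 m³/s
w_4 = (8.2 − 4.6)/2 = 1.8 m; q_4 = 0.83 × 0.64 × 1.8 = 0.9562 m³/s
w_5 = (9.7 − 7.2)/2 = 1.25 m; q_5 = 0.62 × 0.49 × 1.25 = 0.3798 m³/s
w_6 = (10.8 − 8.2)/2 = 1.3 m; q_6 = 0.71 × 0.46 × 1.3 = 0.4246 m³/s
w_7 = (13.0 − 9.7)/2 = 1.65 m; q_7 = 0.62 × 0.46 × 1.65 = 0.4706 m³/s
w_8 = (13.0 − 10.8)/2 = 1.1 m; q_8 = 0.35 × 0.16 × 1.1 = 0.06160 m³/s
Q = Σ qᵢ = 4.495 m³/s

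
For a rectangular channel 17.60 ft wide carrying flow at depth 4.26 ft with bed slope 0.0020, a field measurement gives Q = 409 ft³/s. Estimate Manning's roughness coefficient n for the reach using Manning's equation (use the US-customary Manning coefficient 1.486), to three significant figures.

0.0246

A = b·y = 17.60 × 4.26 = 74.98 ft²
P = b + 2y = 17.60 + 2×4.26 = 26.12 ft
R = A/P = 74.98/26.12 = 2.870 ft
n = (1.486/Q)·A·R^(2/3)·S^(1/2) = (1.486/409) × 74.98 × 2.020 × 0.04472 = 0.02461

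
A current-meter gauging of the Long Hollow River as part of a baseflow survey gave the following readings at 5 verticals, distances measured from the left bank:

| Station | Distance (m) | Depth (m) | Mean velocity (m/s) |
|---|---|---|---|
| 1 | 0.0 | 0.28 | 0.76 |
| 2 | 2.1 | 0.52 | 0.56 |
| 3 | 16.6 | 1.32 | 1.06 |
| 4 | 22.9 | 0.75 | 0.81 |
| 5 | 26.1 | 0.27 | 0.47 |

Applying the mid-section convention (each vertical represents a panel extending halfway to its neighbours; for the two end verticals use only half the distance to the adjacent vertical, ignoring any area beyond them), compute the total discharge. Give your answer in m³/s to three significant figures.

w_1 = (2.1 − 0.0)/2 = 1.05 m; q_1 = 0.76 × 0.28 × 1.05 = 0.2234 m³/s
w_2 = (16.6 − 0.0)/2 = 8.3 m; q_2 = 0.56 × 0.52 × 8.3 = 2.417 m³/s
w_3 = (22.9 − 2.1)/2 = 10.4 m; q_3 = 1.06 × 1.32 × 10.4 = 14.55 m³/s
w_4 = (26.1 − 16.6)/2 = 4.75 m; q_4 = 0.81 × 0.75 × 4.75 = 2.886 m³/s
w_5 = (26.1 − 22.9)/2 = 1.6 m; q_5 = 0.47 × 0.27 × 1.6 = 0.2030 m³/s
Q = Σ qᵢ = 20.28 m³/s

20.3 m³/s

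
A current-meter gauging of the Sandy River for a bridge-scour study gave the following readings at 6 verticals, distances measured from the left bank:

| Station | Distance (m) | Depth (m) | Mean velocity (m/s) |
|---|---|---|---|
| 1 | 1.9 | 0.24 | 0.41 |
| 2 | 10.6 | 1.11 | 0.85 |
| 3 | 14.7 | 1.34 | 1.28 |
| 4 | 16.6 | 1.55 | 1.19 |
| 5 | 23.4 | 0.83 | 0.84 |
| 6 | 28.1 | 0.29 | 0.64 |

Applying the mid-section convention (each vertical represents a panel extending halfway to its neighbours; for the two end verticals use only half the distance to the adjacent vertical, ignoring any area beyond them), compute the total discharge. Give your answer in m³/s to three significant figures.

24.1 m³/s

w_1 = (10.6 − 1.9)/2 = 4.35 m; q_1 = 0.41 × 0.24 × 4.35 = 0.4280 m³/s
w_2 = (14.7 − 1.9)/2 = 6.4 m; q_2 = 0.85 × 1.11 × 6.4 = 6.038 m³/s
w_3 = (16.6 − 10.6)/2 = 3 m; q_3 = 1.28 × 1.34 × 3 = 5.146 m³/s
w_4 = (23.4 − 14.7)/2 = 4.35 m; q_4 = 1.19 × 1.55 × 4.35 = 8.024 m³/s
w_5 = (28.1 − 16.6)/2 = 5.75 m; q_5 = 0.84 × 0.83 × 5.75 = 4.009 m³/s
w_6 = (28.1 − 23.4)/2 = 2.35 m; q_6 = 0.64 × 0.29 × 2.35 = 0.4362 m³/s
Q = Σ qᵢ = 24.08 m³/s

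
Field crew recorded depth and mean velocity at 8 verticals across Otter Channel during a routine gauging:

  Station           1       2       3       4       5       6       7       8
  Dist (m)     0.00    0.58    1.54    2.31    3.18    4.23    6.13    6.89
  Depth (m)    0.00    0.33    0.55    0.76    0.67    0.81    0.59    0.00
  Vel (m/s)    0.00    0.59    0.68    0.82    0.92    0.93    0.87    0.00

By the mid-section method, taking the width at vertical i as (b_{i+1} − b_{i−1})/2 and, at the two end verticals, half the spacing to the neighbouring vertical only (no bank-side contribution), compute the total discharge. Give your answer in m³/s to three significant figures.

3.37 m³/s

w_2 = (1.54 − 0.00)/2 = 0.77 m; q_2 = 0.59 × 0.33 × 0.77 = 0.1499 m³/s
w_3 = (2.31 − 0.58)/2 = 0.865 m; q_3 = 0.68 × 0.55 × 0.865 = 0.3235 m³/s
w_4 = (3.18 − 1.54)/2 = 0.82 m; q_4 = 0.82 × 0.76 × 0.82 = 0.5110 m³/s
w_5 = (4.23 − 2.31)/2 = 0.96 m; q_5 = 0.92 × 0.67 × 0.96 = 0.5917 m³/s
w_6 = (6.13 − 3.18)/2 = 1.475 m; q_6 = 0.93 × 0.81 × 1.475 = 1.111 m³/s
w_7 = (6.89 − 4.23)/2 = 1.33 m; q_7 = 0.87 × 0.59 × 1.33 = 0.6827 m³/s
Stations 1, 8 contribute zero (depth or velocity is 0).
Q = Σ qᵢ = 3.370 m³/s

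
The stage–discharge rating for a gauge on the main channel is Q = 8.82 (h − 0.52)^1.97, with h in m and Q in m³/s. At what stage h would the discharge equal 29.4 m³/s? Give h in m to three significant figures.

h − h₀ = (Q/C)^(1/b) = (29.4/8.82)^(1/1.97) = 1.843 m
h = 0.52 + 1.843 = 2.363 m

2.36 m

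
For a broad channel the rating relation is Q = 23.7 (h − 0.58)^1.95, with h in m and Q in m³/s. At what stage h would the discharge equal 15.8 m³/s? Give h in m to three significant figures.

1.39 m

h − h₀ = (Q/C)^(1/b) = (15.8/23.7)^(1/1.95) = 0.8123 m
h = 0.58 + 0.8123 = 1.392 m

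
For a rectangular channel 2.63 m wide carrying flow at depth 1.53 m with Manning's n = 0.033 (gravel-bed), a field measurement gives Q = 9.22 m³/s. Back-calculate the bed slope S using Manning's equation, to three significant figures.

A = b·y = 2.63 × 1.53 = 4.024 m²
P = b + 2y = 2.63 + 2×1.53 = 5.690 m
R = A/P = 4.024/5.690 = 0.7072 m
S = (Q·n / (1·A·R^(2/3)))² = (9.22×0.033 / (1×4.024×0.7938))² = 0.009074

0.00907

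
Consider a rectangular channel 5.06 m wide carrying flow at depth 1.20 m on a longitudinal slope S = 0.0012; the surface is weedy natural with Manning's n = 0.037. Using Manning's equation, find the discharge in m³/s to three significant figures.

A = b·y = 5.06 × 1.20 = 6.072 m²
P = b + 2y = 5.06 + 2×1.20 = 7.460 m
R = A/P = 6.072/7.460 = 0.8139 m
Q = (1/n)·A·R^(2/3)·S^(1/2) = (1/0.037) × 6.072 × 0.8139^(2/3) × 0.0012^(1/2) = 4.956 m³/s

4.96 m³/s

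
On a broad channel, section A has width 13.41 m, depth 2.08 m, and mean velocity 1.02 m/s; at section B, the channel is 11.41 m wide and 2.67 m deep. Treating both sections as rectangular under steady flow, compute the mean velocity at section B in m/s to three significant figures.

Q = A₁V₁ = (13.41×2.08) × 1.02 = 28.45 m³/s
A₂ = 11.41 × 2.67 = 30.46 m²
V₂ = Q/A₂ = 28.45/30.46 = 0.9339 m/s

0.934 m/s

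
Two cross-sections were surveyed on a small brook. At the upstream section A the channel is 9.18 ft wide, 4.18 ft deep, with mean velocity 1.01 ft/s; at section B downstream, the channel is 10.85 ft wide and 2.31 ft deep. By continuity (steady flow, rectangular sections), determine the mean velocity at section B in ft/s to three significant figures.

Q = A₁V₁ = (9.18×4.18) × 1.01 = 38.76 ft³/s
A₂ = 10.85 × 2.31 = 25.06 ft²
V₂ = Q/A₂ = 38.76/25.06 = 1.546 ft/s

1.55 ft/s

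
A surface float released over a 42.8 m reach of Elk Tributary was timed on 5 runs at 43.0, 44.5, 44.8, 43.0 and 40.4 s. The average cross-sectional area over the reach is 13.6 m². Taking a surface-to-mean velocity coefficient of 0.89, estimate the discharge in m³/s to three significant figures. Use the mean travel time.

12.0 m³/s

t̄ = (43.0 + 44.5 + 44.8 + 43.0 + 40.4) / 5 = 43.14 s
v_surface = L / t̄ = 42.8 / 43.14 = 0.9921 m/s
v_mean = 0.89 × 0.9921 = 0.8830 m/s
Q = A × v_mean = 13.6 × 0.8830 = 12.01 m³/s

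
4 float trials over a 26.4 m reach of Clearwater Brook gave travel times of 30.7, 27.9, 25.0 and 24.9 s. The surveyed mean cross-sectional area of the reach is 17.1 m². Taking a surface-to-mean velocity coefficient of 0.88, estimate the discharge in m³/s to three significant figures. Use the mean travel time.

14.6 m³/s

t̄ = (30.7 + 27.9 + 25.0 + 24.9) / 4 = 27.125 s
v_surface = L / t̄ = 26.4 / 27.125 = 0.9733 m/s
v_mean = 0.88 × 0.9733 = 0.8565 m/s
Q = A × v_mean = 17.1 × 0.8565 = 14.65 m³/s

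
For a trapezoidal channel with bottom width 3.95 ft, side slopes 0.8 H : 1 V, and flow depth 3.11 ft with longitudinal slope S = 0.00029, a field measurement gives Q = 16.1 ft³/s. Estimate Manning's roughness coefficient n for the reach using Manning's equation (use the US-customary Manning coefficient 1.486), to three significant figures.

A = (b + z·y)·y = (3.95 + 0.8×3.11)×3.11 = 20.02 ft²
P = b + 2y√(1+z²) = 3.95 + 2×3.11×√(1+0.8²) = 11.92 ft
R = A/P = 20.02/11.92 = 1.680 ft
n = (1.486/Q)·A·R^(2/3)·S^(1/2) = (1.486/16.1) × 20.02 × 1.413 × 0.01703 = 0.04448

0.0445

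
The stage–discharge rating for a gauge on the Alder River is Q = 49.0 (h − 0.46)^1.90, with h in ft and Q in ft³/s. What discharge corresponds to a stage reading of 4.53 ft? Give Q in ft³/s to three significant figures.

705 ft³/s

Q = 49.0 × (4.53 − 0.46)^1.90 = 49.0 × 4.07^1.90 = 705.4 ft³/s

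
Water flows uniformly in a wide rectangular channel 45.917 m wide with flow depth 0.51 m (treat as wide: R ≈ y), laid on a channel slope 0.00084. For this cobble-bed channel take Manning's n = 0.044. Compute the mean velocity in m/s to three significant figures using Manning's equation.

A = b·y = 45.917 × 0.51 = 23.42 m²
Wide channel: R ≈ y = 0.51 m
Q = (1/n)·A·R^(2/3)·S^(1/2) = (1/0.044) × 23.42 × 0.5100^(2/3) × 0.00084^(1/2) = 9.846 m³/s
V = Q/A = 9.846/23.42 = 0.4205 m/s

0.420 m/s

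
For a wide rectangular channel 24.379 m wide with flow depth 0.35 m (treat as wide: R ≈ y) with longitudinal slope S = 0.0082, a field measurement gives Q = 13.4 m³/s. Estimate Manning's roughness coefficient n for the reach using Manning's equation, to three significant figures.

A = b·y = 24.379 × 0.35 = 8.533 m²
Wide channel: R ≈ y = 0.35 m
n = (1/Q)·A·R^(2/3)·S^(1/2) = (1/13.4) × 8.533 × 0.4966 × 0.09055 = 0.02864

0.0286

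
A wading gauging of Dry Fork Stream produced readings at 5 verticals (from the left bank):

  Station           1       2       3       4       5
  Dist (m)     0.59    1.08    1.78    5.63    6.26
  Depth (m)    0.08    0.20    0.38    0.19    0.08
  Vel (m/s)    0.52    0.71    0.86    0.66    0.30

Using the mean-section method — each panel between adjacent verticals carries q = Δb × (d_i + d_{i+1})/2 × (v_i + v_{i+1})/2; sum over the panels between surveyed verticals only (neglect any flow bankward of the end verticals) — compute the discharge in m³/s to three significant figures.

1.08 m³/s

Panel 1-2: Δb = 0.49 m, d̄ = (0.08+0.20)/2 = 0.14, v̄ = (0.52+0.71)/2 = 0.615 → q = 0.49×0.14×0.615 = 0.04219 m³/s
Panel 2-3: Δb = 0.7 m, d̄ = (0.20+0.38)/2 = 0.29, v̄ = (0.71+0.86)/2 = 0.785 → q = 0.7×0.29×0.785 = 0.1594 m³/s
Panel 3-4: Δb = 3.85 m, d̄ = (0.38+0.19)/2 = 0.285, v̄ = (0.86+0.66)/2 = 0.76 → q = 3.85×0.285×0.76 = 0.8339 m³/s
Panel 4-5: Δb = 0.63 m, d̄ = (0.19+0.08)/2 = 0.135, v̄ = (0.66+0.30)/2 = 0.48 → q = 0.63×0.135×0.48 = 0.04082 m³/s
Q = Σ q = 1.076 m³/s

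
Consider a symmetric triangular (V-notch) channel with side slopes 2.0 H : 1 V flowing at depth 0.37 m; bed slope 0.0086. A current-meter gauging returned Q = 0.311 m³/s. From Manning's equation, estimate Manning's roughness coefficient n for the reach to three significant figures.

A = z·y² = 2.0×0.37² = 0.2738 m²
P = 2y√(1+z²) = 2×0.37×√(1+2.0²) = 1.655 m
R = A/P = 0.2738/1.655 = 0.1655 m
n = (1/Q)·A·R^(2/3)·S^(1/2) = (1/0.311) × 0.2738 × 0.3014 × 0.09274 = 0.02461

0.0246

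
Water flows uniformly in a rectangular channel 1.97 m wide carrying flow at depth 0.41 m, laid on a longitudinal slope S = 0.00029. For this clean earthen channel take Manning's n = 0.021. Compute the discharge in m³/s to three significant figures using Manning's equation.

A = b·y = 1.97 × 0.41 = 0.8077 m²
P = b + 2y = 1.97 + 2×0.41 = 2.790 m
R = A/P = 0.8077/2.790 = 0.2895 m
Q = (1/n)·A·R^(2/3)·S^(1/2) = (1/0.021) × 0.8077 × 0.2895^(2/3) × 0.00029^(1/2) = 0.2866 m³/s

0.287 m³/s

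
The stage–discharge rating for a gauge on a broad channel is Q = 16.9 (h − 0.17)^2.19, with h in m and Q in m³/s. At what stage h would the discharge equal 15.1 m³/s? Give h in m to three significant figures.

1.12 m

h − h₀ = (Q/C)^(1/b) = (15.1/16.9)^(1/2.19) = 0.9499 m
h = 0.17 + 0.9499 = 1.120 m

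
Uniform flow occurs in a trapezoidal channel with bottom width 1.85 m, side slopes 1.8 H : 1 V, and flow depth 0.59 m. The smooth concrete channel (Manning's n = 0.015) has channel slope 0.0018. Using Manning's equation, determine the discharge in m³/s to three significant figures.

2.64 m³/s

A = (b + z·y)·y = (1.85 + 1.8×0.59)×0.59 = 1.718 m²
P = b + 2y√(1+z²) = 1.85 + 2×0.59×√(1+1.8²) = 4.280 m
R = A/P = 1.718/4.280 = 0.4014 m
Q = (1/n)·A·R^(2/3)·S^(1/2) = (1/0.015) × 1.718 × 0.4014^(2/3) × 0.0018^(1/2) = 2.644 m³/s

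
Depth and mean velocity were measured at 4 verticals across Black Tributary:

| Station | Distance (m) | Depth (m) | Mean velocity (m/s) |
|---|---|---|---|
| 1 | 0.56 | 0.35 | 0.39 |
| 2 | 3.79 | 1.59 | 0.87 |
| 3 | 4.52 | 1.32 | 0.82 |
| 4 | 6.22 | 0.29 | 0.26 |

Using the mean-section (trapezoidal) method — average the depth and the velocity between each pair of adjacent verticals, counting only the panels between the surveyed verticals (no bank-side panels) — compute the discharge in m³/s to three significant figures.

Panel 1-2: Δb = 3.23 m, d̄ = (0.35+1.59)/2 = 0.97, v̄ = (0.39+0.87)/2 = 0.63 → q = 3.23×0.97×0.63 = 1.974 m³/s
Panel 2-3: Δb = 0.73 m, d̄ = (1.59+1.32)/2 = 1.455, v̄ = (0.87+0.82)/2 = 0.845 → q = 0.73×1.455×0.845 = 0.8975 m³/s
Panel 3-4: Δb = 1.7 m, d̄ = (1.32+0.29)/2 = 0.805, v̄ = (0.82+0.26)/2 = 0.54 → q = 1.7×0.805×0.54 = 0.7390 m³/s
Q = Σ q = 3.610 m³/s

3.61 m³/s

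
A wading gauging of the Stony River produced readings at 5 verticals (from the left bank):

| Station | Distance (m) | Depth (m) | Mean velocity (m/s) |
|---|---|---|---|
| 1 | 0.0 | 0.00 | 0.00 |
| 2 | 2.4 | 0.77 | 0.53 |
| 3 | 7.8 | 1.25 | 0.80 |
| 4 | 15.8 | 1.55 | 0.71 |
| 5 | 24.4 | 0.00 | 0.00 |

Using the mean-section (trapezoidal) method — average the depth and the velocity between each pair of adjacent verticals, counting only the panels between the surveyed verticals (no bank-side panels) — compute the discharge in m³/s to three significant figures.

14.7 m³/s

Panel 1-2: Δb = 2.4 m, d̄ = (0.00+0.77)/2 = 0.385, v̄ = (0.00+0.53)/2 = 0.265 → q = 2.4×0.385×0.265 = 0.2449 m³/s
Panel 2-3: Δb = 5.4 m, d̄ = (0.77+1.25)/2 = 1.01, v̄ = (0.53+0.80)/2 = 0.665 → q = 5.4×1.01×0.665 = 3.627 m³/s
Panel 3-4: Δb = 8 m, d̄ = (1.25+1.55)/2 = 1.4, v̄ = (0.80+0.71)/2 = 0.755 → q = 8×1.4×0.755 = 8.456 m³/s
Panel 4-5: Δb = 8.6 m, d̄ = (1.55+0.00)/2 = 0.775, v̄ = (0.71+0.00)/2 = 0.355 → q = 8.6×0.775×0.355 = 2.366 m³/s
Q = Σ q = 14.69 m³/s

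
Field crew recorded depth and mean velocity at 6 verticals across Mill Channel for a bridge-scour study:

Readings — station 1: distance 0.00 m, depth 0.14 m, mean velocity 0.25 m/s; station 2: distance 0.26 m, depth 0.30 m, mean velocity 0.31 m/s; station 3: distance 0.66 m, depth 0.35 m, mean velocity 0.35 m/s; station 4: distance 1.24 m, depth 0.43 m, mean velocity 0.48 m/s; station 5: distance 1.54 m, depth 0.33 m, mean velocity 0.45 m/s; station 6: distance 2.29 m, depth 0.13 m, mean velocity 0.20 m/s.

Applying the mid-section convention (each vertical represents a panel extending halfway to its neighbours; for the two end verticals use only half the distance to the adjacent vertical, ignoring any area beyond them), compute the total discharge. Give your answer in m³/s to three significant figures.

0.274 m³/s

w_1 = (0.26 − 0.00)/2 = 0.13 m; q_1 = 0.25 × 0.14 × 0.13 = 0.004550 m³/s
w_2 = (0.66 − 0.00)/2 = 0.33 m; q_2 = 0.31 × 0.30 × 0.33 = 0.03069 m³/s
w_3 = (1.24 − 0.26)/2 = 0.49 m; q_3 = 0.35 × 0.35 × 0.49 = 0.06003 m³/s
w_4 = (1.54 − 0.66)/2 = 0.44 m; q_4 = 0.48 × 0.43 × 0.44 = 0.09082 m³/s
w_5 = (2.29 − 1.24)/2 = 0.525 m; q_5 = 0.45 × 0.33 × 0.525 = 0.07796 m³/s
w_6 = (2.29 − 1.54)/2 = 0.375 m; q_6 = 0.20 × 0.13 × 0.375 = 0.009750 m³/s
Q = Σ qᵢ = 0.2738 m³/s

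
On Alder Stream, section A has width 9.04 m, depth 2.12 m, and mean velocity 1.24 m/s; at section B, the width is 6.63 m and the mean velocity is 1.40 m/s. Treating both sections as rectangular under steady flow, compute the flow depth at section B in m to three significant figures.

2.56 m

Q = A₁V₁ = (9.04×2.12) × 1.24 = 23.76 m³/s
d₂ = Q/(b₂ V₂) = 23.76/(6.63×1.40) = 2.560 m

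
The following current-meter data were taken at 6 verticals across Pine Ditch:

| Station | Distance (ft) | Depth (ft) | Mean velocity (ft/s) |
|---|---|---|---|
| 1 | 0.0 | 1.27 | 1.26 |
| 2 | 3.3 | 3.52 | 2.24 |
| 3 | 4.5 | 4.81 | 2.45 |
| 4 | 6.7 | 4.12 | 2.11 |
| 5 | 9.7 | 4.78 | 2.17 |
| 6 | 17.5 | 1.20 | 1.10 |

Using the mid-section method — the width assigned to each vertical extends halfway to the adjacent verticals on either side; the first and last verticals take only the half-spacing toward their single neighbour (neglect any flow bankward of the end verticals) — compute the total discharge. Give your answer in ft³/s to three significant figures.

w_1 = (3.3 − 0.0)/2 = 1.65 ft; q_1 = 1.26 × 1.27 × 1.65 = 2.640 ft³/s
w_2 = (4.5 − 0.0)/2 = 2.25 ft; q_2 = 2.24 × 3.52 × 2.25 = 17.74 ft³/s
w_3 = (6.7 − 3.3)/2 = 1.7 ft; q_3 = 2.45 × 4.81 × 1.7 = 20.03 ft³/s
w_4 = (9.7 − 4.5)/2 = 2.6 ft; q_4 = 2.11 × 4.12 × 2.6 = 22.60 ft³/s
w_5 = (17.5 − 6.7)/2 = 5.4 ft; q_5 = 2.17 × 4.78 × 5.4 = 56.01 ft³/s
w_6 = (17.5 − 9.7)/2 = 3.9 ft; q_6 = 1.10 × 1.20 × 3.9 = 5.148 ft³/s
Q = Σ qᵢ = 124.2 ft³/s

124 ft³/s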